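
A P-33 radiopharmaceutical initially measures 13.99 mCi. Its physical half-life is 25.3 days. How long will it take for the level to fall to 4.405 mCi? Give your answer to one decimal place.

42.2 days

Fraction remaining = 4.405/13.99 ≈ 0.31487.
n = log₂(13.99/4.405) = ln(3.1759)/ln 2 ≈ 1.6672 half-lives.
t = n × t½ = 1.6672 × 25.3 ≈ 42.18 days.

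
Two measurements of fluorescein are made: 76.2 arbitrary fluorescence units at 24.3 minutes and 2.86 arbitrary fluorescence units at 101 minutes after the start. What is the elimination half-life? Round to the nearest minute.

Over Δt = 101 − 24.3 = 76.7 minutes, the level fell by a factor of 76.2/2.86 ≈ 26.643.
n = log₂(26.643) ≈ 4.7357 half-lives, so t½ = 76.7/4.7357 ≈ 16.196 minutes.

16 minutes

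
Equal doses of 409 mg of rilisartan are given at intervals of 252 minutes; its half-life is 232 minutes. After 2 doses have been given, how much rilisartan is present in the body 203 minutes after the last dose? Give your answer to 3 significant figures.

The 2 doses were given 455, 203 minutes ago.
Total = 409·(1/2)^(455/232) + 409·(1/2)^(203/232)
      = 105.04 + 223.01 ≈ 328.05 mg.

328 mg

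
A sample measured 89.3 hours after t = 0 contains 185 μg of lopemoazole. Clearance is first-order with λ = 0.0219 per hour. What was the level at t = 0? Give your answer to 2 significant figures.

t½ = ln 2 / λ = 0.69315 / 0.0219 ≈ 31.651 hours.
Number of half-lives elapsed: n = 89.3/31.651 ≈ 2.8214.
A₀ = A × 2^n = 185 × 2^2.8214 = 185 × 7.0687 ≈ 1307.7 μg.

1300 μg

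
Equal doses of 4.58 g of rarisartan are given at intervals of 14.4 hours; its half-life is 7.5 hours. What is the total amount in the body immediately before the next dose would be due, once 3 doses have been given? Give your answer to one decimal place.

The 3 doses were given 43.2, 28.8, 14.4 hours ago.
Total = 4.58·(1/2)^(43.2/7.5) + 4.58·(1/2)^(28.8/7.5) + 4.58·(1/2)^(14.4/7.5)
      = 0.084515 + 0.31982 + 1.2103 ≈ 1.6146 g.

1.6 g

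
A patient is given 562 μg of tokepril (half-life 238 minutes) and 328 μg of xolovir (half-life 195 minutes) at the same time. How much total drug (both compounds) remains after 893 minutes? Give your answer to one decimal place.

tokepril: 562 × (1/2)^(893/238) = 562 × (1/2)^3.7521 ≈ 41.71 μg.
xolovir: 328 × (1/2)^(893/195) = 328 × (1/2)^4.5795 ≈ 13.719 μg.
Total = 41.71 + 13.719 ≈ 55.429 μg.

55.4 μg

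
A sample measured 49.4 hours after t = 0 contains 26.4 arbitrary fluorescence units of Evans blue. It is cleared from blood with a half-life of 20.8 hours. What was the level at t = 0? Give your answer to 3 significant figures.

137 arbitrary fluorescence units

Number of half-lives elapsed: n = 49.4/20.8 ≈ 2.375.
A₀ = A × 2^n = 26.4 × 2^2.375 = 26.4 × 5.1874 ≈ 136.95 arbitrary fluorescence units.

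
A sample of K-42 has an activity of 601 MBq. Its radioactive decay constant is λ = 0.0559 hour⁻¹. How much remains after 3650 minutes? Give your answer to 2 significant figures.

t½ = ln 2 / λ = 0.69315 / 0.0559 ≈ 12.4 hours.
Convert the elapsed time: 3650 minutes = 60.8333 hours.
Number of half-lives: n = 60.8333/12.4 ≈ 4.906.
Remaining = 601 × (1/2)^4.906 = 601 × 0.033354 ≈ 20.046 MBq.

20 MBq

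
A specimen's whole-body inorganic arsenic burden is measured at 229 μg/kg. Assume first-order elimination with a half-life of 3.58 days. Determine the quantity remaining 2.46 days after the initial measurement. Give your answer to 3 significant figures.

142 μg/kg

Number of half-lives: n = 2.46/3.58 ≈ 0.68715.
Remaining = 229 × (1/2)^0.68715 = 229 × 0.62108 ≈ 142.23 μg/kg.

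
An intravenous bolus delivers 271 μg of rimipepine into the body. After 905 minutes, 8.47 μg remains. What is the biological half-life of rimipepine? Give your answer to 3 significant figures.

181 minutes

A/A₀ = 8.47/271 ≈ 0.031255.
n = log₂(31.995) ≈ 4.9998 half-lives elapsed in 905 minutes.
t½ = 905/4.9998 ≈ 181.01 minutes.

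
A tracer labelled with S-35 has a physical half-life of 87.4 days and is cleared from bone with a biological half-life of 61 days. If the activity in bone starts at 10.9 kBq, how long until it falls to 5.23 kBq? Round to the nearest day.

38 days

1/t_eff = 1/t_phys + 1/t_biol = 1/87.4 + 1/61 = 0.027835 per day.
t_eff = 87.4 × 61 / (87.4 + 61) ≈ 35.926 days.
n = log₂(10.9/5.23) ≈ 1.0594; t = 1.0594 × 35.926 ≈ 38.061 days.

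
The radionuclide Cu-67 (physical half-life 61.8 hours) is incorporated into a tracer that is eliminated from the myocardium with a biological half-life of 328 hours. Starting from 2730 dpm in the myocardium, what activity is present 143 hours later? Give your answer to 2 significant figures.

1/t_eff = 1/t_phys + 1/t_biol = 1/61.8 + 1/328 = 0.01923 per hour.
t_eff = 61.8 × 328 / (61.8 + 328) ≈ 52.002 hours.
Remaining = 2730 × (1/2)^(143/52.002) = 2730 × (1/2)^2.7499 ≈ 405.85 dpm.

410 dpm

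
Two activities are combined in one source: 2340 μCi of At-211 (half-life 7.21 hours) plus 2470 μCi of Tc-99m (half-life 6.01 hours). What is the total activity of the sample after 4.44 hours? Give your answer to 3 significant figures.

At-211: 2340 × (1/2)^(4.44/7.21) = 2340 × (1/2)^0.61581 ≈ 1527 μCi.
Tc-99m: 2470 × (1/2)^(4.44/6.01) = 2470 × (1/2)^0.73877 ≈ 1480.1 μCi.
Total = 1527 + 1480.1 ≈ 3007.1 μCi.

3010 μCi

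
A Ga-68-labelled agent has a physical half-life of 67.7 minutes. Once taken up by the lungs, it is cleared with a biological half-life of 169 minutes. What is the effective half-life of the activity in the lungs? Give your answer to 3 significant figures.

1/t_eff = 1/t_phys + 1/t_biol = 1/67.7 + 1/169 = 0.020688 per minute.
t_eff = 67.7 × 169 / (67.7 + 169) ≈ 48.337 minutes.

48.3 minutes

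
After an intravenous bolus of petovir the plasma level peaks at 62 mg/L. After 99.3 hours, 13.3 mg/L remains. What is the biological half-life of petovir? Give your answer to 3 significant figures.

44.7 hours

A/A₀ = 13.3/62 ≈ 0.21452.
n = log₂(4.6617) ≈ 2.2208 half-lives elapsed in 99.3 hours.
t½ = 99.3/2.2208 ≈ 44.713 hours.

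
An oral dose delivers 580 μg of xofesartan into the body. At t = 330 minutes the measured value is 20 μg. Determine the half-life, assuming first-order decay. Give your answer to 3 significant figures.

67.9 minutes

A/A₀ = 20/580 ≈ 0.034483.
n = log₂(29) ≈ 4.858 half-lives elapsed in 330 minutes.
t½ = 330/4.858 ≈ 67.929 minutes.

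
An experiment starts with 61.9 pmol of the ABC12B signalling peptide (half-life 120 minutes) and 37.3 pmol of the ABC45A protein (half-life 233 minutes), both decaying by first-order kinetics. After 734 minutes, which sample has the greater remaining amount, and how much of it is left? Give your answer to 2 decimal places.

ABC45A protein, 4.20 pmol

ABC12B signalling peptide: 61.9 × (1/2)^6.1167 ≈ 0.89205 pmol.
ABC45A protein: 37.3 × (1/2)^3.1502 ≈ 4.2015 pmol.
ABC45A protein has more remaining, at ≈ 4.2015 pmol.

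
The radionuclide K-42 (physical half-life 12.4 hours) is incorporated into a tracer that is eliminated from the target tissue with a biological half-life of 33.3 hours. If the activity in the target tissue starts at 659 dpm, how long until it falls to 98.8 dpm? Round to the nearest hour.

1/t_eff = 1/t_phys + 1/t_biol = 1/12.4 + 1/33.3 = 0.11068 per hour.
t_eff = 12.4 × 33.3 / (12.4 + 33.3) ≈ 9.0354 hours.
n = log₂(659/98.8) ≈ 2.7377; t = 2.7377 × 9.0354 ≈ 24.736 hours.

25 hours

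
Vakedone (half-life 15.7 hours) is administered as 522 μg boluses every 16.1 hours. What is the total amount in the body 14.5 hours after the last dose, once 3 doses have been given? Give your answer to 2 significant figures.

The 3 doses were given 46.7, 30.6, 14.5 hours ago.
Total = 522·(1/2)^(46.7/15.7) + 522·(1/2)^(30.6/15.7) + 522·(1/2)^(14.5/15.7)
      = 66.413 + 135.19 + 275.2 ≈ 476.8 μg.

480 μg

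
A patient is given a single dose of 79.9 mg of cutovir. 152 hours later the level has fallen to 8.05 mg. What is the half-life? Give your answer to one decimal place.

45.9 hours

A/A₀ = 8.05/79.9 ≈ 0.10075.
n = log₂(9.9255) ≈ 3.3111 half-lives elapsed in 152 hours.
t½ = 152/3.3111 ≈ 45.906 hours.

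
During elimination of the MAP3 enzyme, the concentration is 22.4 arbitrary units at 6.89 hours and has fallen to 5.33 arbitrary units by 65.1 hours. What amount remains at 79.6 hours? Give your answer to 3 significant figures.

Over Δt = 65.1 − 6.89 = 58.21 hours, the level fell by a factor of 22.4/5.33 ≈ 4.2026.
n = log₂(4.2026) ≈ 2.0713 half-lives, so t½ = 58.21/2.0713 ≈ 28.103 hours.
From t = 65.1 to t = 79.6: 5.33 × (1/2)^((79.6−65.1)/28.103) ≈ 3.7274 arbitrary units.

3.73 arbitrary units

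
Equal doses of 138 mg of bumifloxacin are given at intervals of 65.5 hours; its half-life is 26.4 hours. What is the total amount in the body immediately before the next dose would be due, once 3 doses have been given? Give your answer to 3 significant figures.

The 3 doses were given 196.5, 131, 65.5 hours ago.
Total = 138·(1/2)^(196.5/26.4) + 138·(1/2)^(131/26.4) + 138·(1/2)^(65.5/26.4)
      = 0.79297 + 4.4272 + 24.718 ≈ 29.938 mg.

29.9 mg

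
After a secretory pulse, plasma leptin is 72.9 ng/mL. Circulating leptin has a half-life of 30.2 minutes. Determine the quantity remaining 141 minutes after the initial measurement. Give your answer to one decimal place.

Number of half-lives: n = 141/30.2 ≈ 4.6689.
Remaining = 72.9 × (1/2)^4.6689 = 72.9 × 0.039312 ≈ 2.8659 ng/mL.

2.9 ng/mL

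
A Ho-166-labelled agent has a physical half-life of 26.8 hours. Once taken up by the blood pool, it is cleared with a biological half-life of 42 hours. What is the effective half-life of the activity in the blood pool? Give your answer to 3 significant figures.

16.4 hours

1/t_eff = 1/t_phys + 1/t_biol = 1/26.8 + 1/42 = 0.061123 per hour.
t_eff = 26.8 × 42 / (26.8 + 42) ≈ 16.36 hours.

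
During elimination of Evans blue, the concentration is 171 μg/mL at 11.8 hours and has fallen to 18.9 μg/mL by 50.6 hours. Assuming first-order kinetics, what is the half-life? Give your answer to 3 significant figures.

12.2 hours

Over Δt = 50.6 − 11.8 = 38.8 hours, the level fell by a factor of 171/18.9 ≈ 9.0476.
n = log₂(9.0476) ≈ 3.1775 half-lives, so t½ = 38.8/3.1775 ≈ 12.211 hours.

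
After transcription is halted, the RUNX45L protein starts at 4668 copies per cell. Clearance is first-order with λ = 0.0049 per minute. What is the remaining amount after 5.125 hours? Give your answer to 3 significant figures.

1030 copies per cell

t½ = ln 2 / λ = 0.69315 / 0.0049 ≈ 141.46 minutes.
Convert the elapsed time: 5.125 hours = 307.5 minutes.
Number of half-lives: n = 307.5/141.46 ≈ 2.1738.
Remaining = 4668 × (1/2)^2.1738 = 4668 × 0.22163 ≈ 1034.6 copies per cell.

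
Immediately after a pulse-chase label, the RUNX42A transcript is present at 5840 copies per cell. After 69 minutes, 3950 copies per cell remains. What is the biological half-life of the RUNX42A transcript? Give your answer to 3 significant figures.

122 minutes

A/A₀ = 3950/5840 ≈ 0.67637.
n = log₂(1.4785) ≈ 0.56412 half-lives elapsed in 69 minutes.
t½ = 69/0.56412 ≈ 122.32 minutes.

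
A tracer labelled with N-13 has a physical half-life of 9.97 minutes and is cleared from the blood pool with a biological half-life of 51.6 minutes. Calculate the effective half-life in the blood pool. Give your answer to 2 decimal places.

1/t_eff = 1/t_phys + 1/t_biol = 1/9.97 + 1/51.6 = 0.11968 per minute.
t_eff = 9.97 × 51.6 / (9.97 + 51.6) ≈ 8.3556 minutes.

8.36 minutes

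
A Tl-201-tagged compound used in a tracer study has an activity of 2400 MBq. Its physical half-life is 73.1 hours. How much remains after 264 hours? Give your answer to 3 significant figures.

Number of half-lives: n = 264/73.1 ≈ 3.6115.
Remaining = 2400 × (1/2)^3.6115 = 2400 × 0.081815 ≈ 196.36 MBq.

196 MBq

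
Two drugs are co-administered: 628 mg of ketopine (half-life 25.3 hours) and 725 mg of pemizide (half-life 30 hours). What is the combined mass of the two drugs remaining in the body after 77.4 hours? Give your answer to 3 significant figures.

197 mg

ketopine: 628 × (1/2)^(77.4/25.3) = 628 × (1/2)^3.0593 ≈ 75.339 mg.
pemizide: 725 × (1/2)^(77.4/30) = 725 × (1/2)^2.58 ≈ 121.25 mg.
Total = 75.339 + 121.25 ≈ 196.59 mg.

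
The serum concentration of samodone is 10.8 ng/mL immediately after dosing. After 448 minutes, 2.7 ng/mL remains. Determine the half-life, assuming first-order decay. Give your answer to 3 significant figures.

A/A₀ = 2.7/10.8 ≈ 0.25.
n = log₂(4) ≈ 2 half-lives elapsed in 448 minutes.
t½ = 448/2 ≈ 224 minutes.

224 minutes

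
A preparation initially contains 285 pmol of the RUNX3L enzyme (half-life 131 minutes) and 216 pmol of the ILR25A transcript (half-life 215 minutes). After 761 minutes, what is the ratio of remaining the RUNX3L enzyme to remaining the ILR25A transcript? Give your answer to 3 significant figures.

0.274

RUNX3L enzyme: 285 × (1/2)^(761/131) = 285 × (1/2)^5.8092 ≈ 5.0829 pmol.
ILR25A transcript: 216 × (1/2)^(761/215) = 216 × (1/2)^3.5395 ≈ 18.576 pmol.
Ratio ≈ 5.0829 / 18.576 ≈ 0.27363.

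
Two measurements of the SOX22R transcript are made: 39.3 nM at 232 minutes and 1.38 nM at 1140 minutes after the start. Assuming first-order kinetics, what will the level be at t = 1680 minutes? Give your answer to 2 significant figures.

Over Δt = 1140 − 232 = 908 minutes, the level fell by a factor of 39.3/1.38 ≈ 28.478.
n = log₂(28.478) ≈ 4.8318 half-lives, so t½ = 908/4.8318 ≈ 187.92 minutes.
From t = 1140 to t = 1680: 1.38 × (1/2)^((1680−1140)/187.92) ≈ 0.1883 nM.

0.19 nM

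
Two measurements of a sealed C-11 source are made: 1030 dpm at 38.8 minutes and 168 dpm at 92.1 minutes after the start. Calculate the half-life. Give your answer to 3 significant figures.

20.4 minutes

Over Δt = 92.1 − 38.8 = 53.3 minutes, the level fell by a factor of 1030/168 ≈ 6.131.
n = log₂(6.131) ≈ 2.6161 half-lives, so t½ = 53.3/2.6161 ≈ 20.374 minutes.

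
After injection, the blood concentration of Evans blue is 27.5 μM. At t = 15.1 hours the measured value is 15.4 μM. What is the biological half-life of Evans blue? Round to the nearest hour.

18 hours

A/A₀ = 15.4/27.5 ≈ 0.56.
n = log₂(1.7857) ≈ 0.8365 half-lives elapsed in 15.1 hours.
t½ = 15.1/0.8365 ≈ 18.051 hours.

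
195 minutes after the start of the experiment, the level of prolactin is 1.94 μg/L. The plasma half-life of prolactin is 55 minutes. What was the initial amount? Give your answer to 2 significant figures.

Number of half-lives elapsed: n = 195/55 ≈ 3.5455.
A₀ = A × 2^n = 1.94 × 2^3.5455 = 1.94 × 11.676 ≈ 22.651 μg/L.

23 μg/L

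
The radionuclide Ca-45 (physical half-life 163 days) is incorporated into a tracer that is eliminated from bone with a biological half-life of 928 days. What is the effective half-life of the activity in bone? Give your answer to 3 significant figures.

139 days

1/t_eff = 1/t_phys + 1/t_biol = 1/163 + 1/928 = 0.0072126 per day.
t_eff = 163 × 928 / (163 + 928) ≈ 138.65 days.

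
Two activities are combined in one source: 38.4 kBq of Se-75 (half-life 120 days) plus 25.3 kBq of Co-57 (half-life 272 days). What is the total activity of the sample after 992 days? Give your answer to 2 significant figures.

Se-75: 38.4 × (1/2)^(992/120) = 38.4 × (1/2)^8.2667 ≈ 0.12469 kBq.
Co-57: 25.3 × (1/2)^(992/272) = 25.3 × (1/2)^3.6471 ≈ 2.0195 kBq.
Total = 0.12469 + 2.0195 ≈ 2.1442 kBq.

2.1 kBq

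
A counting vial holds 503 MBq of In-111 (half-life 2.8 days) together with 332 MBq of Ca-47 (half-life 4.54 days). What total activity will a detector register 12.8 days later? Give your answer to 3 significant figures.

68.2 MBq

In-111: 503 × (1/2)^(12.8/2.8) = 503 × (1/2)^4.5714 ≈ 21.156 MBq.
Ca-47: 332 × (1/2)^(12.8/4.54) = 332 × (1/2)^2.8194 ≈ 47.035 MBq.
Total = 21.156 + 47.035 ≈ 68.191 MBq.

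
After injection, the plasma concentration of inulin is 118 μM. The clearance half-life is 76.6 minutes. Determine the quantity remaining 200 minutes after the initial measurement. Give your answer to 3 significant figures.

19.3 μM

Number of half-lives: n = 200/76.6 ≈ 2.611.
Remaining = 118 × (1/2)^2.611 = 118 × 0.16369 ≈ 19.315 μM.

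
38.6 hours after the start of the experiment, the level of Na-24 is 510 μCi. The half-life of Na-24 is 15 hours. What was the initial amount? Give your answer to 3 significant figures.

3040 μCi

Number of half-lives elapsed: n = 38.6/15 ≈ 2.5733.
A₀ = A × 2^n = 510 × 2^2.5733 = 510 × 5.9518 ≈ 3035.4 μCi.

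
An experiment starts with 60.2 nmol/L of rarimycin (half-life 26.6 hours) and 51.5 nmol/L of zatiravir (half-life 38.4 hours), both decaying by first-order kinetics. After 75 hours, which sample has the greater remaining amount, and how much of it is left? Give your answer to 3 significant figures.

rarimycin: 60.2 × (1/2)^2.8195 ≈ 8.5276 nmol/L.
zatiravir: 51.5 × (1/2)^1.9531 ≈ 13.3 nmol/L.
Zatiravir has more remaining, at ≈ 13.3 nmol/L.

zatiravir, 13.3 nmol/L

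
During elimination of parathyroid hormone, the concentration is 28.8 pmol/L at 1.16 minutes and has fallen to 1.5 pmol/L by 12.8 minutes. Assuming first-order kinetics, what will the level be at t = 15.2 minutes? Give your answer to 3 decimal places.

0.816 pmol/L

Over Δt = 12.8 − 1.16 = 11.64 minutes, the level fell by a factor of 28.8/1.5 ≈ 19.2.
n = log₂(19.2) ≈ 4.263 half-lives, so t½ = 11.64/4.263 ≈ 2.7304 minutes.
From t = 12.8 to t = 15.2: 1.5 × (1/2)^((15.2−12.8)/2.7304) ≈ 0.81563 pmol/L.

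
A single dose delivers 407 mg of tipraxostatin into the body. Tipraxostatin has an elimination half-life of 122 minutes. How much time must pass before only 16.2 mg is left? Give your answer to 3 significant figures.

567 minutes

Fraction remaining = 16.2/407 ≈ 0.039803.
n = log₂(407/16.2) = ln(25.123)/ln 2 ≈ 4.651 half-lives.
t = n × t½ = 4.651 × 122 ≈ 567.42 minutes.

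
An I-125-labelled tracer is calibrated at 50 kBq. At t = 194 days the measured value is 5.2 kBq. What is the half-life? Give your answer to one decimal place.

A/A₀ = 5.2/50 ≈ 0.104.
n = log₂(9.6154) ≈ 3.2653 half-lives elapsed in 194 days.
t½ = 194/3.2653 ≈ 59.412 days.

59.4 days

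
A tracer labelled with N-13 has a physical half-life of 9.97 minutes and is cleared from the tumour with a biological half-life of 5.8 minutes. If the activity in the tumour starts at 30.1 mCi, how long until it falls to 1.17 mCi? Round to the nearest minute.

17 minutes

1/t_eff = 1/t_phys + 1/t_biol = 1/9.97 + 1/5.8 = 0.27271 per minute.
t_eff = 9.97 × 5.8 / (9.97 + 5.8) ≈ 3.6668 minutes.
n = log₂(30.1/1.17) ≈ 4.6852; t = 4.6852 × 3.6668 ≈ 17.18 minutes.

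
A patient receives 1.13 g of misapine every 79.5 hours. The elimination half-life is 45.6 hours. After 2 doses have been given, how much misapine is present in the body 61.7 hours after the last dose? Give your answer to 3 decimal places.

The 2 doses were given 141.2, 61.7 hours ago.
Total = 1.13·(1/2)^(141.2/45.6) + 1.13·(1/2)^(61.7/45.6)
      = 0.13211 + 0.44235 ≈ 0.57446 g.

0.574 g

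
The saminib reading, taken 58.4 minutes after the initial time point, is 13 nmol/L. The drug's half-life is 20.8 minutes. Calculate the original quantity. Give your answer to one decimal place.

Number of half-lives elapsed: n = 58.4/20.8 ≈ 2.8077.
A₀ = A × 2^n = 13 × 2^2.8077 = 13 × 7.0016 ≈ 91.021 nmol/L.

91.0 nmol/L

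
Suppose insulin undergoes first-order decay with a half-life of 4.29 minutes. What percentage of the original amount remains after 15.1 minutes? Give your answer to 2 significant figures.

8.7%

n = 15.1/4.29 ≈ 3.5198 half-lives.
Fraction remaining = (1/2)^3.5198 ≈ 0.087183, i.e. 8.7183%.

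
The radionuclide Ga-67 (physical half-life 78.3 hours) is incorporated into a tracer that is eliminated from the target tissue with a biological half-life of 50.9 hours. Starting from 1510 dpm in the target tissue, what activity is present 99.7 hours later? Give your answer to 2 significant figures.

160 dpm

1/t_eff = 1/t_phys + 1/t_biol = 1/78.3 + 1/50.9 = 0.032418 per hour.
t_eff = 78.3 × 50.9 / (78.3 + 50.9) ≈ 30.847 hours.
Remaining = 1510 × (1/2)^(99.7/30.847) = 1510 × (1/2)^3.2321 ≈ 160.71 dpm.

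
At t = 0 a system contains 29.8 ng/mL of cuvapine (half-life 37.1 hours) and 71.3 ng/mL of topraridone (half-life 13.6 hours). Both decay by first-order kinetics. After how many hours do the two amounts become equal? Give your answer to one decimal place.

Set 29.8·(1/2)^(t/37.1) = 71.3·(1/2)^(t/13.6).
Taking log₂: log₂(29.8/71.3) = t·(1/37.1 − 1/13.6).
log₂(0.41795) = -1.2586; 1/37.1 − 1/13.6 = -0.046575.
t = -1.2586 / -0.046575 ≈ 27.023 hours.

27.0 hours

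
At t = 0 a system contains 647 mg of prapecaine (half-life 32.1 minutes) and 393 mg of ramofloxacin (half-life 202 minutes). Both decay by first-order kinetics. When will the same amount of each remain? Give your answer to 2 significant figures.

27 minutes

Set 647·(1/2)^(t/32.1) = 393·(1/2)^(t/202).
Taking log₂: log₂(647/393) = t·(1/32.1 − 1/202).
log₂(1.6463) = 0.71924; 1/32.1 − 1/202 = 0.026202.
t = 0.71924 / 0.026202 ≈ 27.45 minutes.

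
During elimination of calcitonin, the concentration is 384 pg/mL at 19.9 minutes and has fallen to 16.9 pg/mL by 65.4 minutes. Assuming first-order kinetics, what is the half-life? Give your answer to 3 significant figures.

10.1 minutes

Over Δt = 65.4 − 19.9 = 45.5 minutes, the level fell by a factor of 384/16.9 ≈ 22.722.
n = log₂(22.722) ≈ 4.506 half-lives, so t½ = 45.5/4.506 ≈ 10.098 minutes.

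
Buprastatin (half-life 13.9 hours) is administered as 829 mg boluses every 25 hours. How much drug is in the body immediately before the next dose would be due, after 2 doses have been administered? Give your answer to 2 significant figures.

310 mg

The 2 doses were given 50, 25 hours ago.
Total = 829·(1/2)^(50/13.9) + 829·(1/2)^(25/13.9)
      = 68.504 + 238.31 ≈ 306.81 mg.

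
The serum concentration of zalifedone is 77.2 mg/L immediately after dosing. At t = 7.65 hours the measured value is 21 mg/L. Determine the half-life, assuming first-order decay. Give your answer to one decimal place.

4.1 hours

A/A₀ = 21/77.2 ≈ 0.27202.
n = log₂(3.6762) ≈ 1.8782 half-lives elapsed in 7.65 hours.
t½ = 7.65/1.8782 ≈ 4.073 hours.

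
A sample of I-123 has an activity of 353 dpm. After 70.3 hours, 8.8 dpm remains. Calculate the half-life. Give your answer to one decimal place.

A/A₀ = 8.8/353 ≈ 0.024929.
n = log₂(40.114) ≈ 5.326 half-lives elapsed in 70.3 hours.
t½ = 70.3/5.326 ≈ 13.199 hours.

13.2 hours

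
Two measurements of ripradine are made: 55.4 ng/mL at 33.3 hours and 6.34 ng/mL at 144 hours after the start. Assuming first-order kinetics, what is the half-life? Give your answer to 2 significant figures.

35 hours

Over Δt = 144 − 33.3 = 110.7 hours, the level fell by a factor of 55.4/6.34 ≈ 8.7382.
n = log₂(8.7382) ≈ 3.1273 half-lives, so t½ = 110.7/3.1273 ≈ 35.398 hours.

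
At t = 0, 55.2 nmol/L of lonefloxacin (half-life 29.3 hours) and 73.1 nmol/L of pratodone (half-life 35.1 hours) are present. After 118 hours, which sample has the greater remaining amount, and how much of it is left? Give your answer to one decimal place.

lonefloxacin: 55.2 × (1/2)^4.0273 ≈ 3.3853 nmol/L.
pratodone: 73.1 × (1/2)^3.3618 ≈ 7.1106 nmol/L.
Pratodone has more remaining, at ≈ 7.1106 nmol/L.

pratodone, 7.1 nmol/L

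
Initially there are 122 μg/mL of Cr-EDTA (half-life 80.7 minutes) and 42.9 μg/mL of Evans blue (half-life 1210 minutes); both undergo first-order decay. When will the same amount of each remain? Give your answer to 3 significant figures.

130 minutes

Set 122·(1/2)^(t/80.7) = 42.9·(1/2)^(t/1210).
Taking log₂: log₂(122/42.9) = t·(1/80.7 − 1/1210).
log₂(2.8438) = 1.5078; 1/80.7 − 1/1210 = 0.011565.
t = 1.5078 / 0.011565 ≈ 130.38 minutes.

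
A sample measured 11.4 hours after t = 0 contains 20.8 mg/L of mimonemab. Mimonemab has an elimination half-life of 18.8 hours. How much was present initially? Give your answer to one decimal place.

31.7 mg/L

Number of half-lives elapsed: n = 11.4/18.8 ≈ 0.60638.
A₀ = A × 2^n = 20.8 × 2^0.60638 = 20.8 × 1.5224 ≈ 31.667 mg/L.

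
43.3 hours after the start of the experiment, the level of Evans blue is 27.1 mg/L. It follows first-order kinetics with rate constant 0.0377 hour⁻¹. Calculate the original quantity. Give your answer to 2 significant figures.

140 mg/L

t½ = ln 2 / k = 0.69315 / 0.0377 ≈ 18.386 hours.
Number of half-lives elapsed: n = 43.3/18.386 ≈ 2.3551.
A₀ = A × 2^n = 27.1 × 2^2.3551 = 27.1 × 5.1162 ≈ 138.65 mg/L.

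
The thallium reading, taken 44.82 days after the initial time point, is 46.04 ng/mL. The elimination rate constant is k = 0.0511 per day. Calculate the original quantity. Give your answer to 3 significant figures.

t½ = ln 2 / k = 0.69315 / 0.0511 ≈ 13.565 days.
Number of half-lives elapsed: n = 44.82/13.565 ≈ 3.3042.
A₀ = A × 2^n = 46.04 × 2^3.3042 = 46.04 × 9.8779 ≈ 454.78 ng/mL.

455 ng/mL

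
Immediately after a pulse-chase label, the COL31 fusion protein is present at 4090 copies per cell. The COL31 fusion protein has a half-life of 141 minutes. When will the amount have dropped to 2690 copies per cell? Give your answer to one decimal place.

85.2 minutes

Fraction remaining = 2690/4090 ≈ 0.6577.
n = log₂(4090/2690) = ln(1.5204)/ln 2 ≈ 0.60449 half-lives.
t = n × t½ = 0.60449 × 141 ≈ 85.234 minutes.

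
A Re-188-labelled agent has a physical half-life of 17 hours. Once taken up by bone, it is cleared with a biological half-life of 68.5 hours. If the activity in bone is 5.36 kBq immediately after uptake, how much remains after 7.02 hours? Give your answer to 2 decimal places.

3.75 kBq

1/t_eff = 1/t_phys + 1/t_biol = 1/17 + 1/68.5 = 0.073422 per hour.
t_eff = 17 × 68.5 / (17 + 68.5) ≈ 13.62 hours.
Remaining = 5.36 × (1/2)^(7.02/13.62) = 5.36 × (1/2)^0.51542 ≈ 3.7498 kBq.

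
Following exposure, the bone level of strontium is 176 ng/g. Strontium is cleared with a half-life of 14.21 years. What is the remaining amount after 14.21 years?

88 ng/g

Elapsed time is 1 half-life (14.21/14.21).
Each half-life halves the amount: 176 × (1/2)^1 = 176/2 = 88 ng/g.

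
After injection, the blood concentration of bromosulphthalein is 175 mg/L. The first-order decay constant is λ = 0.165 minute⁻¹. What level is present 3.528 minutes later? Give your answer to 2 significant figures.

t½ = ln 2 / λ = 0.69315 / 0.165 ≈ 4.2009 minutes.
Number of half-lives: n = 3.528/4.2009 ≈ 0.83982.
Remaining = 175 × (1/2)^0.83982 = 175 × 0.55871 ≈ 97.775 mg/L.

98 mg/L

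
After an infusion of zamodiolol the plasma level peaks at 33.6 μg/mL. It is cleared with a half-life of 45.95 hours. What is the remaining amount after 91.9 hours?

8.4 μg/mL

Elapsed time is 2 half-lives (91.9/45.95).
Each half-life halves the amount: 33.6 × (1/2)^2 = 33.6/4 = 8.4 μg/mL.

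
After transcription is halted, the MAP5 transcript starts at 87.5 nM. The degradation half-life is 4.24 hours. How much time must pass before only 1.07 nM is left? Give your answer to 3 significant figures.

Fraction remaining = 1.07/87.5 ≈ 0.012229.
n = log₂(87.5/1.07) = ln(81.776)/ln 2 ≈ 6.3536 half-lives.
t = n × t½ = 6.3536 × 4.24 ≈ 26.939 hours.

26.9 hours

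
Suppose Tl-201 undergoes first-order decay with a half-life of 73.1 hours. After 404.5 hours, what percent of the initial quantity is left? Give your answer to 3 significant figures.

2.16%

n = 404.5/73.1 ≈ 5.5335 half-lives.
Fraction remaining = (1/2)^5.5335 ≈ 0.02159, i.e. 2.159%.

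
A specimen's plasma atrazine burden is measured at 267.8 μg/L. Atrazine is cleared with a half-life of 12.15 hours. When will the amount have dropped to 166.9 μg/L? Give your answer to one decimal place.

Fraction remaining = 166.9/267.8 ≈ 0.62323.
n = log₂(267.8/166.9) = ln(1.6046)/ln 2 ≈ 0.68217 half-lives.
t = n × t½ = 0.68217 × 12.15 ≈ 8.2884 hours.

8.3 hours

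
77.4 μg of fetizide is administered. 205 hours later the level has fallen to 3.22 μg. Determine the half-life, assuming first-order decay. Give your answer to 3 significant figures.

44.7 hours

A/A₀ = 3.22/77.4 ≈ 0.041602.
n = log₂(24.037) ≈ 4.5872 half-lives elapsed in 205 hours.
t½ = 205/4.5872 ≈ 44.69 hours.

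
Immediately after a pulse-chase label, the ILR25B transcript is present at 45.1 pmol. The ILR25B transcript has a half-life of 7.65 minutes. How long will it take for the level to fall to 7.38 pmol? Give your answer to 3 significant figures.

20.0 minutes

Fraction remaining = 7.38/45.1 ≈ 0.16364.
n = log₂(45.1/7.38) = ln(6.1111)/ln 2 ≈ 2.6114 half-lives.
t = n × t½ = 2.6114 × 7.65 ≈ 19.977 minutes.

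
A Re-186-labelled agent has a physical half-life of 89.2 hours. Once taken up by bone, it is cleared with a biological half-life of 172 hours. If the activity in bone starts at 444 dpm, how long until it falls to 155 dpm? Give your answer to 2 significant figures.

1/t_eff = 1/t_phys + 1/t_biol = 1/89.2 + 1/172 = 0.017025 per hour.
t_eff = 89.2 × 172 / (89.2 + 172) ≈ 58.738 hours.
n = log₂(444/155) ≈ 1.5183; t = 1.5183 × 58.738 ≈ 89.182 hours.

89 hours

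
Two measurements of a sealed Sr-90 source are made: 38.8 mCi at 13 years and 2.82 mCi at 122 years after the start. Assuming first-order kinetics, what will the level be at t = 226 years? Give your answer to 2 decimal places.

Over Δt = 122 − 13 = 109 years, the level fell by a factor of 38.8/2.82 ≈ 13.759.
n = log₂(13.759) ≈ 3.7823 half-lives, so t½ = 109/3.7823 ≈ 28.819 years.
From t = 122 to t = 226: 2.82 × (1/2)^((226−122)/28.819) ≈ 0.23115 mCi.

0.23 mCi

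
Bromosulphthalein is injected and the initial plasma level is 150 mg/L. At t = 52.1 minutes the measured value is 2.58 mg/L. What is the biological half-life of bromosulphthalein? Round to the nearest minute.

9 minutes

A/A₀ = 2.58/150 ≈ 0.0172.
n = log₂(58.14) ≈ 5.8614 half-lives elapsed in 52.1 minutes.
t½ = 52.1/5.8614 ≈ 8.8886 minutes.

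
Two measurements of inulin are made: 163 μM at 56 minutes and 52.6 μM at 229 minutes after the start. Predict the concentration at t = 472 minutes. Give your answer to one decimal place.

Over Δt = 229 − 56 = 173 minutes, the level fell by a factor of 163/52.6 ≈ 3.0989.
n = log₂(3.0989) ≈ 1.6317 half-lives, so t½ = 173/1.6317 ≈ 106.02 minutes.
From t = 229 to t = 472: 52.6 × (1/2)^((472−229)/106.02) ≈ 10.741 μM.

10.7 μM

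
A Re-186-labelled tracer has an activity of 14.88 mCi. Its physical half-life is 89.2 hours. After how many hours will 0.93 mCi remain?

0.93/14.88 = 1/16, so 4 half-lives have elapsed.
t = 4 × 89.2 = 356.8 hours.

356.8 hours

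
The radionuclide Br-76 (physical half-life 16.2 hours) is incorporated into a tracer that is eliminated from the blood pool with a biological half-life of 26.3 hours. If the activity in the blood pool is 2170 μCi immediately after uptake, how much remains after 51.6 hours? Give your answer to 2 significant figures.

61 μCi

1/t_eff = 1/t_phys + 1/t_biol = 1/16.2 + 1/26.3 = 0.099751 per hour.
t_eff = 16.2 × 26.3 / (16.2 + 26.3) ≈ 10.025 hours.
Remaining = 2170 × (1/2)^(51.6/10.025) = 2170 × (1/2)^5.1472 ≈ 61.236 μCi.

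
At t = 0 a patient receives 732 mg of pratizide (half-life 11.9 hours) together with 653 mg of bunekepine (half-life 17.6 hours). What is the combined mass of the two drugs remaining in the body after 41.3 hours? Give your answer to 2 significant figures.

190 mg

pratizide: 732 × (1/2)^(41.3/11.9) = 732 × (1/2)^3.4706 ≈ 66.033 mg.
bunekepine: 653 × (1/2)^(41.3/17.6) = 653 × (1/2)^2.3466 ≈ 128.39 mg.
Total = 66.033 + 128.39 ≈ 194.42 mg.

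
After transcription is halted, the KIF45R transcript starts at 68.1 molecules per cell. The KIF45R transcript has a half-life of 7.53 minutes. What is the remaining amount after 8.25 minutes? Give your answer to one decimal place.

31.9 molecules per cell

Number of half-lives: n = 8.25/7.53 ≈ 1.0956.
Remaining = 68.1 × (1/2)^1.0956 = 68.1 × 0.46794 ≈ 31.866 molecules per cell.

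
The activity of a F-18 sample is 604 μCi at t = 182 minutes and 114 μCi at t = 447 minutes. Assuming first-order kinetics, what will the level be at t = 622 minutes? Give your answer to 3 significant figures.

37.9 μCi

Over Δt = 447 − 182 = 265 minutes, the level fell by a factor of 604/114 ≈ 5.2982.
n = log₂(5.2982) ≈ 2.4055 half-lives, so t½ = 265/2.4055 ≈ 110.16 minutes.
From t = 447 to t = 622: 114 × (1/2)^((622−447)/110.16) ≈ 37.906 μCi.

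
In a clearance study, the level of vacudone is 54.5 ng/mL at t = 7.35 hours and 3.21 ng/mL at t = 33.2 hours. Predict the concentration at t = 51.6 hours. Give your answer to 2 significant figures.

Over Δt = 33.2 − 7.35 = 25.85 hours, the level fell by a factor of 54.5/3.21 ≈ 16.978.
n = log₂(16.978) ≈ 4.0856 half-lives, so t½ = 25.85/4.0856 ≈ 6.3271 hours.
From t = 33.2 to t = 51.6: 3.21 × (1/2)^((51.6−33.2)/6.3271) ≈ 0.42763 ng/mL.

0.43 ng/mL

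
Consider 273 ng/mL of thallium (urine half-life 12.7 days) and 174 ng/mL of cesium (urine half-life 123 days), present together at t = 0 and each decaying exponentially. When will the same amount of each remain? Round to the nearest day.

Set 273·(1/2)^(t/12.7) = 174·(1/2)^(t/123).
Taking log₂: log₂(273/174) = t·(1/12.7 − 1/123).
log₂(1.569) = 0.64981; 1/12.7 − 1/123 = 0.07061.
t = 0.64981 / 0.07061 ≈ 9.2028 days.

9 days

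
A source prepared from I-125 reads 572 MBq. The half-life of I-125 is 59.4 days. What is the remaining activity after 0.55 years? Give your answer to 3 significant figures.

Convert the elapsed time: 0.55 years = 200.75 days.
Number of half-lives: n = 200.75/59.4 ≈ 3.3796.
Remaining = 572 × (1/2)^3.3796 = 572 × 0.096079 ≈ 54.957 MBq.

55.0 MBq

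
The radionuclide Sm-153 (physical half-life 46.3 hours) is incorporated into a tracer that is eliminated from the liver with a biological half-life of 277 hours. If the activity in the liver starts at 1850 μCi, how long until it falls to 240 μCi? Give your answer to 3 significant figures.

117 hours

1/t_eff = 1/t_phys + 1/t_biol = 1/46.3 + 1/277 = 0.025208 per hour.
t_eff = 46.3 × 277 / (46.3 + 277) ≈ 39.669 hours.
n = log₂(1850/240) ≈ 2.9464; t = 2.9464 × 39.669 ≈ 116.88 hours.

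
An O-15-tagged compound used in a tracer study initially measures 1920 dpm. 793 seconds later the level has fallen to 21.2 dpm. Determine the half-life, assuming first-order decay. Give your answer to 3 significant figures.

A/A₀ = 21.2/1920 ≈ 0.011042.
n = log₂(90.566) ≈ 6.5009 half-lives elapsed in 793 seconds.
t½ = 793/6.5009 ≈ 121.98 seconds.

122 seconds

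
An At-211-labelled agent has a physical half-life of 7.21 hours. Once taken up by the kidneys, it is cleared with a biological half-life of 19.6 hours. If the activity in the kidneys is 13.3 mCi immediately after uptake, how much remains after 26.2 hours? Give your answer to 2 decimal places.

0.42 mCi

1/t_eff = 1/t_phys + 1/t_biol = 1/7.21 + 1/19.6 = 0.18972 per hour.
t_eff = 7.21 × 19.6 / (7.21 + 19.6) ≈ 5.271 hours.
Remaining = 13.3 × (1/2)^(26.2/5.271) = 13.3 × (1/2)^4.9706 ≈ 0.42419 mCi.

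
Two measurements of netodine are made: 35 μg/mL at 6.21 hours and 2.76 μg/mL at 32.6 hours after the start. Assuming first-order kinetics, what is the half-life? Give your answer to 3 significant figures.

Over Δt = 32.6 − 6.21 = 26.39 hours, the level fell by a factor of 35/2.76 ≈ 12.681.
n = log₂(12.681) ≈ 3.6646 half-lives, so t½ = 26.39/3.6646 ≈ 7.2013 hours.

7.20 hours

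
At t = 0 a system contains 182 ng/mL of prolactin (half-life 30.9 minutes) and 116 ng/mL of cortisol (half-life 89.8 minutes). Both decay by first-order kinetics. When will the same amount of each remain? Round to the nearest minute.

Set 182·(1/2)^(t/30.9) = 116·(1/2)^(t/89.8).
Taking log₂: log₂(182/116) = t·(1/30.9 − 1/89.8).
log₂(1.569) = 0.64981; 1/30.9 − 1/89.8 = 0.021227.
t = 0.64981 / 0.021227 ≈ 30.613 minutes.

31 minutes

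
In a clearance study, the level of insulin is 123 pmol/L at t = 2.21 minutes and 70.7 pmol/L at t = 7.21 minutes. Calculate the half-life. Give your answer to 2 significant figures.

Over Δt = 7.21 − 2.21 = 5 minutes, the level fell by a factor of 123/70.7 ≈ 1.7397.
n = log₂(1.7397) ≈ 0.79888 half-lives, so t½ = 5/0.79888 ≈ 6.2588 minutes.

6.3 minutes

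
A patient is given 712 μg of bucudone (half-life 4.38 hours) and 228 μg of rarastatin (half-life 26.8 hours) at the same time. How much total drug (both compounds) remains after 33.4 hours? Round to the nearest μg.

bucudone: 712 × (1/2)^(33.4/4.38) = 712 × (1/2)^7.6256 ≈ 3.6054 μg.
rarastatin: 228 × (1/2)^(33.4/26.8) = 228 × (1/2)^1.2463 ≈ 96.11 μg.
Total = 3.6054 + 96.11 ≈ 99.716 μg.

100 μg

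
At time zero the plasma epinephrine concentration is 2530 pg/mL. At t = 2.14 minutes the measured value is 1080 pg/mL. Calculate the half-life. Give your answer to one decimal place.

A/A₀ = 1080/2530 ≈ 0.42688.
n = log₂(2.3426) ≈ 1.2281 half-lives elapsed in 2.14 minutes.
t½ = 2.14/1.2281 ≈ 1.7425 minutes.

1.7 minutes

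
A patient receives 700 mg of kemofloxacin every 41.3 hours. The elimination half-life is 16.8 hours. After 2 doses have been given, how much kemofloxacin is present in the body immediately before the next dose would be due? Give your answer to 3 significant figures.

The 2 doses were given 82.6, 41.3 hours ago.
Total = 700·(1/2)^(82.6/16.8) + 700·(1/2)^(41.3/16.8)
      = 23.176 + 127.37 ≈ 150.55 mg.

151 mg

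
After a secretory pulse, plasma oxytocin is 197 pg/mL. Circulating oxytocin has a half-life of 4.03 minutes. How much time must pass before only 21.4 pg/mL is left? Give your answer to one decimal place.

12.9 minutes

Fraction remaining = 21.4/197 ≈ 0.10863.
n = log₂(197/21.4) = ln(9.2056)/ln 2 ≈ 3.2025 half-lives.
t = n × t½ = 3.2025 × 4.03 ≈ 12.906 minutes.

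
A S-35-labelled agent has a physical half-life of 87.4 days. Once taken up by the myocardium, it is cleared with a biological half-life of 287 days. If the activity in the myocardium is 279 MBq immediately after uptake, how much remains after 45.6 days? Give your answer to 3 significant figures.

174 MBq

1/t_eff = 1/t_phys + 1/t_biol = 1/87.4 + 1/287 = 0.014926 per day.
t_eff = 87.4 × 287 / (87.4 + 287) ≈ 66.997 days.
Remaining = 279 × (1/2)^(45.6/66.997) = 279 × (1/2)^0.68062 ≈ 174.07 MBq.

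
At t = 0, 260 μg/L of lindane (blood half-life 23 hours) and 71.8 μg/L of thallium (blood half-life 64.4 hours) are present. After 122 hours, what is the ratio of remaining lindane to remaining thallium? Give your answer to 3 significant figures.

lindane: 260 × (1/2)^(122/23) = 260 × (1/2)^5.3043 ≈ 6.5797 μg/L.
thallium: 71.8 × (1/2)^(122/64.4) = 71.8 × (1/2)^1.8944 ≈ 19.313 μg/L.
Ratio ≈ 6.5797 / 19.313 ≈ 0.34069.

0.341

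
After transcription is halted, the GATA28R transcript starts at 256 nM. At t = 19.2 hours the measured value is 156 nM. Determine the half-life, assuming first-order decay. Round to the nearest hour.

A/A₀ = 156/256 ≈ 0.60938.
n = log₂(1.641) ≈ 0.7146 half-lives elapsed in 19.2 hours.
t½ = 19.2/0.7146 ≈ 26.868 hours.

27 hours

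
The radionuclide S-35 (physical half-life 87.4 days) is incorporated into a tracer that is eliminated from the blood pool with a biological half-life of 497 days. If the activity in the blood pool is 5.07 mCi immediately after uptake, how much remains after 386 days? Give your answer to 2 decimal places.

0.14 mCi

1/t_eff = 1/t_phys + 1/t_biol = 1/87.4 + 1/497 = 0.013454 per day.
t_eff = 87.4 × 497 / (87.4 + 497) ≈ 74.329 days.
Remaining = 5.07 × (1/2)^(386/74.329) = 5.07 × (1/2)^5.1931 ≈ 0.13859 mCi.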